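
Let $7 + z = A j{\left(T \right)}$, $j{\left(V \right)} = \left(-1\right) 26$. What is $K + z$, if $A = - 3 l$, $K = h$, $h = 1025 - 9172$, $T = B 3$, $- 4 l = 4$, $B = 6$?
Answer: $-8232$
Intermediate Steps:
$l = -1$ ($l = \left(- \frac{1}{4}\right) 4 = -1$)
$T = 18$ ($T = 6 \cdot 3 = 18$)
$h = -8147$ ($h = 1025 - 9172 = -8147$)
$K = -8147$
$j{\left(V \right)} = -26$
$A = 3$ ($A = \left(-3\right) \left(-1\right) = 3$)
$z = -85$ ($z = -7 + 3 \left(-26\right) = -7 - 78 = -85$)
$K + z = -8147 - 85 = -8232$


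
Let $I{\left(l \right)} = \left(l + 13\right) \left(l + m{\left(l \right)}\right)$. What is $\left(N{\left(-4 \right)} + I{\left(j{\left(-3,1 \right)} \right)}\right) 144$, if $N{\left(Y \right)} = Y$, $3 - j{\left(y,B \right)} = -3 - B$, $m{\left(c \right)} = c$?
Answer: $39744$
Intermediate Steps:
$j{\left(y,B \right)} = 6 + B$ ($j{\left(y,B \right)} = 3 - \left(-3 - B\right) = 3 + \left(3 + B\right) = 6 + B$)
$I{\left(l \right)} = 2 l \left(13 + l\right)$ ($I{\left(l \right)} = \left(l + 13\right) \left(l + l\right) = \left(13 + l\right) 2 l = 2 l \left(13 + l\right)$)
$\left(N{\left(-4 \right)} + I{\left(j{\left(-3,1 \right)} \right)}\right) 144 = \left(-4 + 2 \left(6 + 1\right) \left(13 + \left(6 + 1\right)\right)\right) 144 = \left(-4 + 2 \cdot 7 \left(13 + 7\right)\right) 144 = \left(-4 + 2 \cdot 7 \cdot 20\right) 144 = \left(-4 + 280\right) 144 = 276 \cdot 144 = 39744$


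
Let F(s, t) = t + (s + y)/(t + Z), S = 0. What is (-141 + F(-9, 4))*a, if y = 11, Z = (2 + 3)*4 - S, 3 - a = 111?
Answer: 14787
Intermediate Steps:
a = -108 (a = 3 - 1*111 = 3 - 111 = -108)
Z = 20 (Z = (2 + 3)*4 - 1*0 = 5*4 + 0 = 20 + 0 = 20)
F(s, t) = t + (11 + s)/(20 + t) (F(s, t) = t + (s + 11)/(t + 20) = t + (11 + s)/(20 + t))
(-141 + F(-9, 4))*a = (-141 + (11 - 9 + 4**2 + 20*4)/(20 + 4))*(-108) = (-141 + (11 - 9 + 16 + 80)/24)*(-108) = (-141 + (1/24)*98)*(-108) = (-141 + 49/12)*(-108) = -1643/12*(-108) = 14787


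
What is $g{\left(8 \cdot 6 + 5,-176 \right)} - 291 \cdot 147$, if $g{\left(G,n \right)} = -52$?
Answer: $-42829$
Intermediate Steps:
$g{\left(8 \cdot 6 + 5,-176 \right)} - 291 \cdot 147 = -52 - 291 \cdot 147 = -52 - 42777 = -42829$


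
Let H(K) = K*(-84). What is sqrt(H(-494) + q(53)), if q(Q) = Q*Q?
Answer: sqrt(44305) ≈ 210.49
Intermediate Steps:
H(K) = -84*K
q(Q) = Q**2
sqrt(H(-494) + q(53)) = sqrt(-84*(-494) + 53**2) = sqrt(41496 + 2809) = sqrt(44305)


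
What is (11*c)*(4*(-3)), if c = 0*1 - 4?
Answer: 528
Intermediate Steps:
c = -4 (c = 0 - 4 = -4)
(11*c)*(4*(-3)) = (11*(-4))*(4*(-3)) = -44*(-12) = 528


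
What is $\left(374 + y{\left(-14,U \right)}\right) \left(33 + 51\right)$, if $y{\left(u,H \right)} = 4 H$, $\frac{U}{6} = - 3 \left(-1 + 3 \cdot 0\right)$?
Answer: $37464$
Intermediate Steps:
$U = 18$ ($U = 6 \left(- 3 \left(-1 + 3 \cdot 0\right)\right) = 6 \left(- 3 \left(-1 + 0\right)\right) = 6 \left(\left(-3\right) \left(-1\right)\right) = 6 \cdot 3 = 18$)
$\left(374 + y{\left(-14,U \right)}\right) \left(33 + 51\right) = \left(374 + 4 \cdot 18\right) \left(33 + 51\right) = \left(374 + 72\right) 84 = 446 \cdot 84 = 37464$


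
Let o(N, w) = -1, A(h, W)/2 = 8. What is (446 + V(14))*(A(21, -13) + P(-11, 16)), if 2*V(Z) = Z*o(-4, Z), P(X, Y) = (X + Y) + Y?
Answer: 16243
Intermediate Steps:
A(h, W) = 16 (A(h, W) = 2*8 = 16)
P(X, Y) = X + 2*Y
V(Z) = -Z/2 (V(Z) = (Z*(-1))/2 = (-Z)/2 = -Z/2)
(446 + V(14))*(A(21, -13) + P(-11, 16)) = (446 - ½*14)*(16 + (-11 + 2*16)) = (446 - 7)*(16 + (-11 + 32)) = 439*(16 + 21) = 439*37 = 16243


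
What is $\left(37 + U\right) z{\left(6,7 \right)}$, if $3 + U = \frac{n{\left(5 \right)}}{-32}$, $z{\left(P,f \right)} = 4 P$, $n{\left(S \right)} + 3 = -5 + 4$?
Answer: $819$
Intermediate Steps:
$n{\left(S \right)} = -4$ ($n{\left(S \right)} = -3 + \left(-5 + 4\right) = -3 - 1 = -4$)
$U = - \frac{23}{8}$ ($U = -3 - \frac{4}{-32} = -3 - - \frac{1}{8} = -3 + \frac{1}{8} = - \frac{23}{8} \approx -2.875$)
$\left(37 + U\right) z{\left(6,7 \right)} = \left(37 - \frac{23}{8}\right) 4 \cdot 6 = \frac{273}{8} \cdot 24 = 819$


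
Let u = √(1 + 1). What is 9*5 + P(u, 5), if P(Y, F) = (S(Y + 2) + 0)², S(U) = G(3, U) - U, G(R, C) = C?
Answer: 45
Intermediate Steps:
S(U) = 0 (S(U) = U - U = 0)
u = √2 ≈ 1.4142
P(Y, F) = 0 (P(Y, F) = (0 + 0)² = 0² = 0)
9*5 + P(u, 5) = 9*5 + 0 = 45 + 0 = 45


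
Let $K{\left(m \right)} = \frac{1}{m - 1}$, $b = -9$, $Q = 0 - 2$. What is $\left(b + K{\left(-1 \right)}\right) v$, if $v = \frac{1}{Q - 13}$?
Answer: $\frac{19}{30} \approx 0.63333$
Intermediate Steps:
$Q = -2$
$K{\left(m \right)} = \frac{1}{-1 + m}$
$v = - \frac{1}{15}$ ($v = \frac{1}{-2 - 13} = \frac{1}{-15} = - \frac{1}{15} \approx -0.066667$)
$\left(b + K{\left(-1 \right)}\right) v = \left(-9 + \frac{1}{-1 - 1}\right) \left(- \frac{1}{15}\right) = \left(-9 + \frac{1}{-2}\right) \left(- \frac{1}{15}\right) = \left(-9 - \frac{1}{2}\right) \left(- \frac{1}{15}\right) = \left(- \frac{19}{2}\right) \left(- \frac{1}{15}\right) = \frac{19}{30}$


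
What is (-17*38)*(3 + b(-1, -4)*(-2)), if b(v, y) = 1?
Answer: -646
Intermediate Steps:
(-17*38)*(3 + b(-1, -4)*(-2)) = (-17*38)*(3 + 1*(-2)) = -646*(3 - 2) = -646*1 = -646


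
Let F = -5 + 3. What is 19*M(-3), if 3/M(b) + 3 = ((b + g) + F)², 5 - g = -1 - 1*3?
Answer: 57/13 ≈ 4.3846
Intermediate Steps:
g = 9 (g = 5 - (-1 - 1*3) = 5 - (-1 - 3) = 5 - 1*(-4) = 5 + 4 = 9)
F = -2
M(b) = 3/(-3 + (7 + b)²) (M(b) = 3/(-3 + ((b + 9) - 2)²) = 3/(-3 + ((9 + b) - 2)²) = 3/(-3 + (7 + b)²))
19*M(-3) = 19*(3/(-3 + (7 - 3)²)) = 19*(3/(-3 + 4²)) = 19*(3/(-3 + 16)) = 19*(3/13) = 57/13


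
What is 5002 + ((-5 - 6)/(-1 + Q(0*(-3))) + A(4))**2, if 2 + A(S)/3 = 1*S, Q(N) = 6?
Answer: 125411/25 ≈ 5016.4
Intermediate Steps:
A(S) = -6 + 3*S (A(S) = -6 + 3*(1*S) = -6 + 3*S)
5002 + ((-5 - 6)/(-1 + Q(0*(-3))) + A(4))**2 = 5002 + ((-5 - 6)/(-1 + 6) + (-6 + 3*4))**2 = 5002 + (-11/5 + (-6 + 12))**2 = 5002 + (-11*1/5 + 6)**2 = 5002 + (-11/5 + 6)**2 = 5002 + (19/5)**2 = 5002 + 361/25 = 125411/25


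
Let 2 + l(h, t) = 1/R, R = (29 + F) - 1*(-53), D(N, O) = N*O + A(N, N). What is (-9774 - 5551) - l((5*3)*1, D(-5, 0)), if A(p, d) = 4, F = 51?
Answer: -2037960/133 ≈ -15323.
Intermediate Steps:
D(N, O) = 4 + N*O (D(N, O) = N*O + 4 = 4 + N*O)
R = 133 (R = (29 + 51) - 1*(-53) = 80 + 53 = 133)
l(h, t) = -265/133 (l(h, t) = -2 + 1/133 = -265/133)
(-9774 - 5551) - l((5*3)*1, D(-5, 0)) = (-9774 - 5551) - 1*(-265/133) = -15325 + 265/133 = -2037960/133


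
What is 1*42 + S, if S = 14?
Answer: 56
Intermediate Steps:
1*42 + S = 1*42 + 14 = 42 + 14 = 56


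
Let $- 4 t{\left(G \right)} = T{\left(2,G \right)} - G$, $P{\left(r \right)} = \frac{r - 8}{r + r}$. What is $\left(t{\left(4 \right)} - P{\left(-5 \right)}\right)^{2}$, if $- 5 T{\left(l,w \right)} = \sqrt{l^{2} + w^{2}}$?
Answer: $\frac{\left(-3 + \sqrt{5}\right)^{2}}{100} \approx 0.0058359$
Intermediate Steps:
$P{\left(r \right)} = \frac{-8 + r}{2 r}$
$T{\left(l,w \right)} = - \frac{\sqrt{l^{2} + w^{2}}}{5}$
$t{\left(G \right)} = \frac{G}{4} + \frac{\sqrt{4 + G^{2}}}{20}$ ($t{\left(G \right)} = - \frac{- \frac{\sqrt{2^{2} + G^{2}}}{5} - G}{4} = - \frac{- \frac{\sqrt{4 + G^{2}}}{5} - G}{4} = - \frac{- G - \frac{\sqrt{4 + G^{2}}}{5}}{4} = \frac{G}{4} + \frac{\sqrt{4 + G^{2}}}{20}$)
$\left(t{\left(4 \right)} - P{\left(-5 \right)}\right)^{2} = \left(\left(\frac{1}{4} \cdot 4 + \frac{\sqrt{4 + 4^{2}}}{20}\right) - \frac{-8 - 5}{2 \left(-5\right)}\right)^{2} = \left(\left(1 + \frac{\sqrt{4 + 16}}{20}\right) - \frac{1}{2} \left(- \frac{1}{5}\right) \left(-13\right)\right)^{2} = \left(\left(1 + \frac{\sqrt{20}}{20}\right) - \frac{13}{10}\right)^{2} = \left(\left(1 + \frac{2 \sqrt{5}}{20}\right) - \frac{13}{10}\right)^{2} = \left(\left(1 + \frac{\sqrt{5}}{10}\right) - \frac{13}{10}\right)^{2} = \left(- \frac{3}{10} + \frac{\sqrt{5}}{10}\right)^{2}$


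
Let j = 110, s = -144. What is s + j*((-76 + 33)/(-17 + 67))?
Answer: -1193/5 ≈ -238.60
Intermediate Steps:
s + j*((-76 + 33)/(-17 + 67)) = -144 + 110*((-76 + 33)/(-17 + 67)) = -144 + 110*(-43/50) = -144 - 473/5 = -1193/5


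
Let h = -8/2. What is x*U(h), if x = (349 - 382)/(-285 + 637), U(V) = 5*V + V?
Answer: 9/4 ≈ 2.2500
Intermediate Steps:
h = -4 (h = -8*½ = -4)
U(V) = 6*V
x = -3/32 (x = -33/352 = -33*1/352 = -3/32 ≈ -0.093750)
x*U(h) = -9*(-4)/16 = -3/32*(-24) = 9/4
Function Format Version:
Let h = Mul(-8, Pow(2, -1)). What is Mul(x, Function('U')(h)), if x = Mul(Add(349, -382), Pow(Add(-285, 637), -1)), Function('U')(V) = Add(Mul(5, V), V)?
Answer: Rational(9, 4) ≈ 2.2500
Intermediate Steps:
h = -4 (h = Mul(-8, Rational(1, 2)) = -4)
Function('U')(V) = Mul(6, V)
x = Rational(-3, 32) (x = Mul(-33, Pow(352, -1)) = Mul(-33, Rational(1, 352)) = Rational(-3, 32) ≈ -0.093750)
Mul(x, Function('U')(h)) = Mul(Rational(-3, 32), Mul(6, -4)) = Mul(Rational(-3, 32), -24) = Rational(9, 4)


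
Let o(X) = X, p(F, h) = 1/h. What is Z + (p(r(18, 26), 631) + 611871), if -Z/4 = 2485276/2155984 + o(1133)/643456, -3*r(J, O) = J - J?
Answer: 760812574532188259/1243429276256 ≈ 6.1187e+5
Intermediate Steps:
r(J, O) = 0 (r(J, O) = -(J - J)/3 = -⅓*0 = 0)
Z = -9100048203/1970569376 (Z = -4*(2485276/2155984 + 1133/643456) = -4*(2485276*(1/2155984) + 1133*(1/643456)) = -4*(621319/538996 + 103/58496) = -4*9100048203/7882277504 = -9100048203/1970569376 ≈ -4.6180)
Z + (p(r(18, 26), 631) + 611871) = -9100048203/1970569376 + (1/631 + 611871) = -9100048203/1970569376 + 386090602/631 = 760812574532188259/1243429276256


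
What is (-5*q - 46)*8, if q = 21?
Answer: -1208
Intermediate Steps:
(-5*q - 46)*8 = (-5*21 - 46)*8 = (-105 - 46)*8 = -151*8 = -1208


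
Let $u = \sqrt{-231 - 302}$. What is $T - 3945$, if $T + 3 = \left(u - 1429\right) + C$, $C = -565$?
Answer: $-5942 + i \sqrt{533} \approx -5942.0 + 23.087 i$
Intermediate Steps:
$u = i \sqrt{533}$ ($u = \sqrt{-533} = i \sqrt{533} \approx 23.087 i$)
$T = -1997 + i \sqrt{533}$ ($T = -3 - \left(1994 - i \sqrt{533}\right) = -1997 + i \sqrt{533} \approx -1997.0 + 23.087 i$)
$T - 3945 = \left(-1997 + i \sqrt{533}\right) - 3945 = -5942 + i \sqrt{533}$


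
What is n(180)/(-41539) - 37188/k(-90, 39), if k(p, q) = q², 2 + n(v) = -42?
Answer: -171631712/7020091 ≈ -24.449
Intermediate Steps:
n(v) = -44 (n(v) = -2 - 42 = -44)
n(180)/(-41539) - 37188/k(-90, 39) = -44/(-41539) - 37188/(39²) = -44*(-1/41539) - 37188/1521 = 44/41539 - 37188*1/1521 = 44/41539 - 4132/169 = -171631712/7020091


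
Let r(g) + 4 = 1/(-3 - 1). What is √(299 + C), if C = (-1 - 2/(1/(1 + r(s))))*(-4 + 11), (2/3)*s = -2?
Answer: 15*√6/2 ≈ 18.371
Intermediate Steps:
s = -3 (s = (3/2)*(-2) = -3)
r(g) = -17/4 (r(g) = -4 + 1/(-3 - 1) = -4 + 1/(-4) = -4 - ¼ = -17/4)
C = 77/2 (C = (-1 - 2/(1/(1 - 17/4)))*(-4 + 11) = (-1 - 2/(1/(-13/4)))*7 = (-1 - 2/(-4/13))*7 = (-1 - (-13)*2/4)*7 = (-1 - 1*(-13/2))*7 = (-1 + 13/2)*7 = (11/2)*7 = 77/2 ≈ 38.500)
√(299 + C) = √(299 + 77/2) = √(675/2) = 15*√6/2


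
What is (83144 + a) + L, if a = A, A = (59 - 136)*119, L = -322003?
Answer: -248022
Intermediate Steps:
A = -9163 (A = -77*119 = -9163)
a = -9163
(83144 + a) + L = (83144 - 9163) - 322003 = 73981 - 322003 = -248022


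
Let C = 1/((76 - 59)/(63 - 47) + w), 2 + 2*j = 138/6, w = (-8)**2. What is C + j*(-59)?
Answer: -1289767/2082 ≈ -619.48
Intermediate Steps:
w = 64
j = 21/2 (j = -1 + (138/6)/2 = -1 + (138*(1/6))/2 = -1 + (1/2)*23 = -1 + 23/2 = 21/2 ≈ 10.500)
C = 16/1041 (C = 1/((76 - 59)/(63 - 47) + 64) = 1/(17/16 + 64) = 1/(1041/16) = 16/1041 ≈ 0.015370)
C + j*(-59) = 16/1041 + (21/2)*(-59) = 16/1041 - 1239/2 = -1289767/2082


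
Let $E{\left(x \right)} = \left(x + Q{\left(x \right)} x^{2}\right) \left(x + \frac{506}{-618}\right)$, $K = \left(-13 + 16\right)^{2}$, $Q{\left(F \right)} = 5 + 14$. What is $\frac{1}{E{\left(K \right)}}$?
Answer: $\frac{103}{1304448} \approx 7.8961 \cdot 10^{-5}$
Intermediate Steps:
$Q{\left(F \right)} = 19$
$K = 9$ ($K = 3^{2} = 9$)
$E{\left(x \right)} = \left(- \frac{253}{309} + x\right) \left(x + 19 x^{2}\right)$ ($E{\left(x \right)} = \left(x + 19 x^{2}\right) \left(x + \frac{506}{-618}\right) = \left(x + 19 x^{2}\right) \left(x + 506 \left(- \frac{1}{618}\right)\right) = \left(x + 19 x^{2}\right) \left(x - \frac{253}{309}\right) = \left(x + 19 x^{2}\right) \left(- \frac{253}{309} + x\right) = \left(- \frac{253}{309} + x\right) \left(x + 19 x^{2}\right)$)
$\frac{1}{E{\left(K \right)}} = \frac{1}{\frac{1}{309} \cdot 9 \left(-253 - 40482 + 5871 \cdot 9^{2}\right)} = \frac{1}{\frac{1}{309} \cdot 9 \left(-253 - 40482 + 5871 \cdot 81\right)} = \frac{1}{\frac{1}{309} \cdot 9 \left(-253 - 40482 + 475551\right)} = \frac{1}{\frac{1}{309} \cdot 9 \cdot 434816} = \frac{1}{\frac{1304448}{103}} = \frac{103}{1304448}$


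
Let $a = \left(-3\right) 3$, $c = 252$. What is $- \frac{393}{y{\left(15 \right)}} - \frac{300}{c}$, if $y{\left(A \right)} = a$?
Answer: $\frac{892}{21} \approx 42.476$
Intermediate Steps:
$a = -9$
$y{\left(A \right)} = -9$
$- \frac{393}{y{\left(15 \right)}} - \frac{300}{c} = - \frac{393}{-9} - \frac{300}{252} = \left(-393\right) \left(- \frac{1}{9}\right) - \frac{25}{21} = \frac{131}{3} - \frac{25}{21} = \frac{892}{21}$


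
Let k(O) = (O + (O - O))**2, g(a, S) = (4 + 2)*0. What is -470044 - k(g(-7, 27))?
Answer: -470044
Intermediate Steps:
g(a, S) = 0 (g(a, S) = 6*0 = 0)
k(O) = O**2 (k(O) = (O + 0)**2 = O**2)
-470044 - k(g(-7, 27)) = -470044 - 1*0**2 = -470044 - 1*0 = -470044 + 0 = -470044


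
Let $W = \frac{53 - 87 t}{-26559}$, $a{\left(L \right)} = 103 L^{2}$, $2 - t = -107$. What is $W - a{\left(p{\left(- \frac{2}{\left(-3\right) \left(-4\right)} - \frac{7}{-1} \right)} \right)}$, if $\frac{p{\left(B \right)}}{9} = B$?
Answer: $- \frac{41386506713}{106236} \approx -3.8957 \cdot 10^{5}$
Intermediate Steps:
$t = 109$ ($t = 2 - -107 = 2 + 107 = 109$)
$p{\left(B \right)} = 9 B$
$W = \frac{9430}{26559}$ ($W = \frac{53 - 9483}{-26559} = \left(53 - 9483\right) \left(- \frac{1}{26559}\right) = \left(-9430\right) \left(- \frac{1}{26559}\right) = \frac{9430}{26559} \approx 0.35506$)
$W - a{\left(p{\left(- \frac{2}{\left(-3\right) \left(-4\right)} - \frac{7}{-1} \right)} \right)} = \frac{9430}{26559} - 103 \left(9 \left(- \frac{2}{\left(-3\right) \left(-4\right)} - \frac{7}{-1}\right)\right)^{2} = \frac{9430}{26559} - 103 \left(9 \left(- \frac{2}{12} - -7\right)\right)^{2} = \frac{9430}{26559} - 103 \left(9 \left(\left(-2\right) \frac{1}{12} + 7\right)\right)^{2} = \frac{9430}{26559} - 103 \left(9 \left(- \frac{1}{6} + 7\right)\right)^{2} = \frac{9430}{26559} - 103 \left(9 \cdot \frac{41}{6}\right)^{2} = \frac{9430}{26559} - 103 \left(\frac{123}{2}\right)^{2} = \frac{9430}{26559} - 103 \cdot \frac{15129}{4} = \frac{9430}{26559} - \frac{1558287}{4} = - \frac{41386506713}{106236}$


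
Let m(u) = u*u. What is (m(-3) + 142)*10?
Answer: 1510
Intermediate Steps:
m(u) = u²
(m(-3) + 142)*10 = ((-3)² + 142)*10 = (9 + 142)*10 = 151*10 = 1510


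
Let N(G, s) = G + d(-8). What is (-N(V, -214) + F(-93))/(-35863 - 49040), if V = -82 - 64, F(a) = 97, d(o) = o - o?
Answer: -81/28301 ≈ -0.0028621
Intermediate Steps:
d(o) = 0
V = -146
N(G, s) = G (N(G, s) = G + 0 = G)
(-N(V, -214) + F(-93))/(-35863 - 49040) = (-1*(-146) + 97)/(-35863 - 49040) = (146 + 97)/(-84903) = 243*(-1/84903) = -81/28301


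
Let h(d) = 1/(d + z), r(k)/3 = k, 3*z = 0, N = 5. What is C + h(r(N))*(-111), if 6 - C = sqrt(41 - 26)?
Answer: -7/5 - sqrt(15) ≈ -5.2730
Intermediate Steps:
z = 0 (z = (1/3)*0 = 0)
r(k) = 3*k
C = 6 - sqrt(15) (C = 6 - sqrt(41 - 26) = 6 - sqrt(15) ≈ 2.1270)
h(d) = 1/d (h(d) = 1/(d + 0) = 1/d)
C + h(r(N))*(-111) = (6 - sqrt(15)) - 111/(3*5) = (6 - sqrt(15)) - 111/15 = (6 - sqrt(15)) + (1/15)*(-111) = (6 - sqrt(15)) - 37/5 = -7/5 - sqrt(15)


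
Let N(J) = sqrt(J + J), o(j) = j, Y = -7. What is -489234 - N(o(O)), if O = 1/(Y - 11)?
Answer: -489234 - I/3 ≈ -4.8923e+5 - 0.33333*I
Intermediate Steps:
O = -1/18 (O = 1/(-7 - 11) = 1/(-18) = -1/18 ≈ -0.055556)
N(J) = sqrt(2)*sqrt(J) (N(J) = sqrt(2*J) = sqrt(2)*sqrt(J))
-489234 - N(o(O)) = -489234 - sqrt(2)*sqrt(-1/18) = -489234 - sqrt(2)*I*sqrt(2)/6 = -489234 - I/3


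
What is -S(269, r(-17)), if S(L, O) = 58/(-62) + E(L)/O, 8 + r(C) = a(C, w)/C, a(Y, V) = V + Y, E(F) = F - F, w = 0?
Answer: 29/31 ≈ 0.93548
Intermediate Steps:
E(F) = 0
r(C) = -7 (r(C) = -8 + (0 + C)/C = -8 + C/C = -8 + 1 = -7)
S(L, O) = -29/31 (S(L, O) = 58/(-62) + 0/O = 58*(-1/62) + 0 = -29/31 + 0 = -29/31)
-S(269, r(-17)) = -1*(-29/31) = 29/31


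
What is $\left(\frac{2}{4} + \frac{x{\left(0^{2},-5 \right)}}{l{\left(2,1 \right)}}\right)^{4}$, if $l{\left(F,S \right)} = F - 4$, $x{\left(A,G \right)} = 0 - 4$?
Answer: $\frac{625}{16} \approx 39.063$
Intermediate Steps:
$x{\left(A,G \right)} = -4$ ($x{\left(A,G \right)} = 0 - 4 = -4$)
$l{\left(F,S \right)} = -4 + F$
$\left(\frac{2}{4} + \frac{x{\left(0^{2},-5 \right)}}{l{\left(2,1 \right)}}\right)^{4} = \left(\frac{2}{4} - \frac{4}{-4 + 2}\right)^{4} = \left(2 \cdot \frac{1}{4} - \frac{4}{-2}\right)^{4} = \left(\frac{1}{2} - -2\right)^{4} = \left(\frac{1}{2} + 2\right)^{4} = \left(\frac{5}{2}\right)^{4} = \frac{625}{16}$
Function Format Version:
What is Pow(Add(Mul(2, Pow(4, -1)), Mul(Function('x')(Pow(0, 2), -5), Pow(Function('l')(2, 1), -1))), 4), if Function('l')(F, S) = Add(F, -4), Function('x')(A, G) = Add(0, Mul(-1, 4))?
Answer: Rational(625, 16) ≈ 39.063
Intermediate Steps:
Function('x')(A, G) = -4 (Function('x')(A, G) = Add(0, -4) = -4)
Function('l')(F, S) = Add(-4, F)
Pow(Add(Mul(2, Pow(4, -1)), Mul(Function('x')(Pow(0, 2), -5), Pow(Function('l')(2, 1), -1))), 4) = Pow(Add(Mul(2, Pow(4, -1)), Mul(-4, Pow(Add(-4, 2), -1))), 4) = Pow(Add(Mul(2, Rational(1, 4)), Mul(-4, Pow(-2, -1))), 4) = Pow(Add(Rational(1, 2), Mul(-4, Rational(-1, 2))), 4) = Pow(Add(Rational(1, 2), 2), 4) = Pow(Rational(5, 2), 4) = Rational(625, 16)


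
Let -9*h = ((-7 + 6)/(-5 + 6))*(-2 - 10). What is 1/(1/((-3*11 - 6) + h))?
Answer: -121/3 ≈ -40.333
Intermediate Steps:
h = -4/3 (h = -(-7 + 6)/(-5 + 6)*(-2 - 10)/9 = -(-1/1)*(-12)/9 = -(-1*1)*(-12)/9 = -(-1)*(-12)/9 = -⅑*12 = -4/3 ≈ -1.3333)
1/(1/((-3*11 - 6) + h)) = 1/(1/((-3*11 - 6) - 4/3)) = 1/(1/((-33 - 6) - 4/3)) = 1/(1/(-39 - 4/3)) = 1/(1/(-121/3)) = 1/(-3/121) = -121/3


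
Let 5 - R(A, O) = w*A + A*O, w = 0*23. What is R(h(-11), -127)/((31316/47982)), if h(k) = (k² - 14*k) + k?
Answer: 804490203/15658 ≈ 51379.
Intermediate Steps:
w = 0
h(k) = k² - 13*k
R(A, O) = 5 - A*O (R(A, O) = 5 - (0*A + A*O) = 5 - (0 + A*O) = 5 - A*O)
R(h(-11), -127)/((31316/47982)) = (5 - 1*(-11*(-13 - 11))*(-127))/((31316/47982)) = (5 - 1*(-11*(-24))*(-127))/((31316*(1/47982))) = (5 - 1*264*(-127))/(15658/23991) = (5 + 33528)*(23991/15658) = 33533*(23991/15658) = 804490203/15658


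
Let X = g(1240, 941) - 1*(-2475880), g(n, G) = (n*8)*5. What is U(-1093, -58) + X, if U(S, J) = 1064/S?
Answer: 2760348576/1093 ≈ 2.5255e+6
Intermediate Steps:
g(n, G) = 40*n (g(n, G) = (8*n)*5 = 40*n)
X = 2525480 (X = 40*1240 - 1*(-2475880) = 49600 + 2475880 = 2525480)
U(-1093, -58) + X = 1064/(-1093) + 2525480 = 1064*(-1/1093) + 2525480 = -1064/1093 + 2525480 = 2760348576/1093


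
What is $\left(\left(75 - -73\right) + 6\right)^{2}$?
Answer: $23716$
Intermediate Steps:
$\left(\left(75 - -73\right) + 6\right)^{2} = \left(\left(75 + 73\right) + 6\right)^{2} = \left(148 + 6\right)^{2} = 154^{2} = 23716$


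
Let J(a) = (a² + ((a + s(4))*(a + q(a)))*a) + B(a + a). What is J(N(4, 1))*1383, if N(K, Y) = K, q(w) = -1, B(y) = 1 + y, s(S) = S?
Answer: 167343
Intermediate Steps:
J(a) = 1 + a² + 2*a + a*(-1 + a)*(4 + a) (J(a) = (a² + ((a + 4)*(a - 1))*a) + (1 + (a + a)) = (a² + ((4 + a)*(-1 + a))*a) + (1 + 2*a) = (a² + ((-1 + a)*(4 + a))*a) + (1 + 2*a) = (a² + a*(-1 + a)*(4 + a)) + (1 + 2*a) = 1 + a² + 2*a + a*(-1 + a)*(4 + a))
J(N(4, 1))*1383 = (1 + 4³ - 2*4 + 4*4²)*1383 = (1 + 64 - 8 + 4*16)*1383 = (1 + 64 - 8 + 64)*1383 = 121*1383 = 167343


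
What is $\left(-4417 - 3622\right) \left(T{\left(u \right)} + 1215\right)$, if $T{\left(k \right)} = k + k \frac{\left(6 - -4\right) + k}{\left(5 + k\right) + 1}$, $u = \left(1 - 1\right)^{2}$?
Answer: $-9767385$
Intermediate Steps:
$u = 0$ ($u = 0^{2} = 0$)
$T{\left(k \right)} = k + \frac{k \left(10 + k\right)}{6 + k}$ ($T{\left(k \right)} = k + k \frac{\left(6 + 4\right) + k}{6 + k} = k + k \frac{10 + k}{6 + k} = k + \frac{k \left(10 + k\right)}{6 + k}$)
$\left(-4417 - 3622\right) \left(T{\left(u \right)} + 1215\right) = \left(-4417 - 3622\right) \left(2 \cdot 0 \frac{1}{6 + 0} \left(8 + 0\right) + 1215\right) = - 8039 \left(2 \cdot 0 \cdot \frac{1}{6} \cdot 8 + 1215\right) = - 8039 \left(0 + 1215\right) = \left(-8039\right) 1215 = -9767385$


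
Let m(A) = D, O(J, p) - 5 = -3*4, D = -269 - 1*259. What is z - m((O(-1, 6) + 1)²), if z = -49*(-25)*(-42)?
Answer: -50922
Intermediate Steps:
D = -528 (D = -269 - 259 = -528)
O(J, p) = -7 (O(J, p) = 5 - 3*4 = 5 - 12 = -7)
m(A) = -528
z = -51450 (z = 1225*(-42) = -51450)
z - m((O(-1, 6) + 1)²) = -51450 - 1*(-528) = -51450 + 528 = -50922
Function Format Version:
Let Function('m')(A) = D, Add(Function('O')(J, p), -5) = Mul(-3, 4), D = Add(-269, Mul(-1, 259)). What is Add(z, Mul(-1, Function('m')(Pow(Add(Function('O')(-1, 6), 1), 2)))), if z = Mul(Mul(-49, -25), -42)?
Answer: -50922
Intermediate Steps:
D = -528 (D = Add(-269, -259) = -528)
Function('O')(J, p) = -7 (Function('O')(J, p) = Add(5, Mul(-3, 4)) = Add(5, -12) = -7)
Function('m')(A) = -528
z = -51450 (z = Mul(1225, -42) = -51450)
Add(z, Mul(-1, Function('m')(Pow(Add(Function('O')(-1, 6), 1), 2)))) = Add(-51450, Mul(-1, -528)) = Add(-51450, 528) = -50922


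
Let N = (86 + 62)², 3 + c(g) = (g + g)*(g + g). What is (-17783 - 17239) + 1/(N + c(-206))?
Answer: -6711791189/191645 ≈ -35022.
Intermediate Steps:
c(g) = -3 + 4*g² (c(g) = -3 + (g + g)*(g + g) = -3 + (2*g)*(2*g) = -3 + 4*g²)
N = 21904 (N = 148² = 21904)
(-17783 - 17239) + 1/(N + c(-206)) = (-17783 - 17239) + 1/(21904 + (-3 + 4*(-206)²)) = -35022 + 1/(21904 + (-3 + 4*42436)) = -35022 + 1/(21904 + (-3 + 169744)) = -35022 + 1/(21904 + 169741) = -35022 + 1/191645 = -6711791189/191645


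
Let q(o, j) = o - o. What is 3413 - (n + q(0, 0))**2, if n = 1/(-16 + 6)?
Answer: 341299/100 ≈ 3413.0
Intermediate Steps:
q(o, j) = 0
n = -1/10 (n = 1/(-10) = -1/10 ≈ -0.10000)
3413 - (n + q(0, 0))**2 = 3413 - (-1/10 + 0)**2 = 3413 - (-1/10)**2 = 3413 - 1*1/100 = 3413 - 1/100 = 341299/100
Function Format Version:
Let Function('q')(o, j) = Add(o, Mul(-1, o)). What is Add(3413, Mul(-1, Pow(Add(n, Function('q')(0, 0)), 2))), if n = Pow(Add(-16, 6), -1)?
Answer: Rational(341299, 100) ≈ 3413.0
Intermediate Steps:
Function('q')(o, j) = 0
n = Rational(-1, 10) (n = Pow(-10, -1) = Rational(-1, 10) ≈ -0.10000)
Add(3413, Mul(-1, Pow(Add(n, Function('q')(0, 0)), 2))) = Add(3413, Mul(-1, Pow(Add(Rational(-1, 10), 0), 2))) = Add(3413, Mul(-1, Pow(Rational(-1, 10), 2))) = Add(3413, Mul(-1, Rational(1, 100))) = Add(3413, Rational(-1, 100)) = Rational(341299, 100)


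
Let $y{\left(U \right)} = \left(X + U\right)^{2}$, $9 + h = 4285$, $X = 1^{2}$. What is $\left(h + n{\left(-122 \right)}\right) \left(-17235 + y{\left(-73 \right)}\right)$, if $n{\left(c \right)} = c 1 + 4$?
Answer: $-50108058$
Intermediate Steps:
$X = 1$
$h = 4276$ ($h = -9 + 4285 = 4276$)
$n{\left(c \right)} = 4 + c$ ($n{\left(c \right)} = c + 4 = 4 + c$)
$y{\left(U \right)} = \left(1 + U\right)^{2}$
$\left(h + n{\left(-122 \right)}\right) \left(-17235 + y{\left(-73 \right)}\right) = \left(4276 + \left(4 - 122\right)\right) \left(-17235 + \left(1 - 73\right)^{2}\right) = \left(4276 - 118\right) \left(-17235 + \left(-72\right)^{2}\right) = 4158 \left(-17235 + 5184\right) = 4158 \left(-12051\right) = -50108058$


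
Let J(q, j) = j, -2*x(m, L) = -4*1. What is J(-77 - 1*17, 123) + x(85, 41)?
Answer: 125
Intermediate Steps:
x(m, L) = 2 (x(m, L) = -(-2) = -½*(-4) = 2)
J(-77 - 1*17, 123) + x(85, 41) = 123 + 2 = 125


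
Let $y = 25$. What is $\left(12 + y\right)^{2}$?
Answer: $1369$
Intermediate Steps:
$\left(12 + y\right)^{2} = \left(12 + 25\right)^{2} = 37^{2} = 1369$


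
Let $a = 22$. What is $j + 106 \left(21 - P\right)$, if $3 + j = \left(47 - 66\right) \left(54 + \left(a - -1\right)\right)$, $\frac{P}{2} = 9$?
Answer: $-1148$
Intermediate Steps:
$P = 18$ ($P = 2 \cdot 9 = 18$)
$j = -1466$ ($j = -3 + \left(47 - 66\right) \left(54 + \left(22 - -1\right)\right) = -3 - 19 \left(54 + \left(22 + 1\right)\right) = -3 - 19 \left(54 + 23\right) = -3 - 1463 = -1466$)
$j + 106 \left(21 - P\right) = -1466 + 106 \left(21 - 18\right) = -1466 + 106 \cdot 3 = -1466 + 318 = -1148$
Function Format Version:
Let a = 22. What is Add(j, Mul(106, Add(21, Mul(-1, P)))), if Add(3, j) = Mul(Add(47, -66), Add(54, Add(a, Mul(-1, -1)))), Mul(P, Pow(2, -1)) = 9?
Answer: -1148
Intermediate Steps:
P = 18 (P = Mul(2, 9) = 18)
j = -1466 (j = Add(-3, Mul(Add(47, -66), Add(54, Add(22, Mul(-1, -1))))) = Add(-3, Mul(-19, Add(54, Add(22, 1)))) = Add(-3, Mul(-19, Add(54, 23))) = Add(-3, Mul(-19, 77)) = Add(-3, -1463) = -1466)
Add(j, Mul(106, Add(21, Mul(-1, P)))) = Add(-1466, Mul(106, Add(21, Mul(-1, 18)))) = Add(-1466, Mul(106, Add(21, -18))) = Add(-1466, Mul(106, 3)) = Add(-1466, 318) = -1148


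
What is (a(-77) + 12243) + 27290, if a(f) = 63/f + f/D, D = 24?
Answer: 10435649/264 ≈ 39529.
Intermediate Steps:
a(f) = 63/f + f/24
(a(-77) + 12243) + 27290 = ((63/(-77) + (1/24)*(-77)) + 12243) + 27290 = ((63*(-1/77) - 77/24) + 12243) + 27290 = ((-9/11 - 77/24) + 12243) + 27290 = (-1063/264 + 12243) + 27290 = 3231089/264 + 27290 = 10435649/264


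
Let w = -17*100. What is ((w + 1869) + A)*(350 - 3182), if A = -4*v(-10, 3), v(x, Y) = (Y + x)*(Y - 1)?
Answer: -637200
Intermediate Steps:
w = -1700
v(x, Y) = (-1 + Y)*(Y + x) (v(x, Y) = (Y + x)*(-1 + Y) = (-1 + Y)*(Y + x))
A = 56 (A = -4*(3² - 1*3 - 1*(-10) + 3*(-10)) = -4*(9 - 3 + 10 - 30) = -4*(-14) = 56)
((w + 1869) + A)*(350 - 3182) = ((-1700 + 1869) + 56)*(350 - 3182) = (169 + 56)*(-2832) = 225*(-2832) = -637200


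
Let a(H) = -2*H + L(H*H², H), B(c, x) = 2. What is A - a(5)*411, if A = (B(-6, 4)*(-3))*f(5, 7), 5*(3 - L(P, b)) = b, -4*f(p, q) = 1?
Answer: 6579/2 ≈ 3289.5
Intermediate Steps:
f(p, q) = -¼ (f(p, q) = -¼*1 = -¼)
L(P, b) = 3 - b/5
a(H) = 3 - 11*H/5 (a(H) = -2*H + (3 - H/5) = 3 - 11*H/5)
A = 3/2 (A = (2*(-3))*(-¼) = -6*(-¼) = 3/2 ≈ 1.5000)
A - a(5)*411 = 3/2 - (3 - 11/5*5)*411 = 3/2 - (3 - 11)*411 = 3/2 - (-8)*411 = 3/2 - 1*(-3288) = 3/2 + 3288 = 6579/2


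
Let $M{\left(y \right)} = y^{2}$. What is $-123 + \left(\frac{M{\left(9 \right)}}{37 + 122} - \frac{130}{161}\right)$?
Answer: $- \frac{1052102}{8533} \approx -123.3$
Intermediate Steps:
$-123 + \left(\frac{M{\left(9 \right)}}{37 + 122} - \frac{130}{161}\right) = -123 - \left(\frac{130}{161} - \frac{9^{2}}{37 + 122}\right) = -123 + \left(\frac{81}{159} - \frac{130}{161}\right) = -123 + \left(81 \cdot \frac{1}{159} - \frac{130}{161}\right) = -123 + \left(\frac{27}{53} - \frac{130}{161}\right) = -123 - \frac{2543}{8533} = - \frac{1052102}{8533}$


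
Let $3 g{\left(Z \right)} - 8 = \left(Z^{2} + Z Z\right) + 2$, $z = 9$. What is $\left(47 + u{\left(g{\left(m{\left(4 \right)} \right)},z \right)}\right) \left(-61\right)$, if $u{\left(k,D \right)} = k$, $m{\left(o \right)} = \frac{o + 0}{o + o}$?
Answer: $- \frac{6161}{2} \approx -3080.5$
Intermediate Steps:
$m{\left(o \right)} = \frac{1}{2}$ ($m{\left(o \right)} = \frac{o}{2 o} = o \frac{1}{2 o} = \frac{1}{2}$)
$g{\left(Z \right)} = \frac{10}{3} + \frac{2 Z^{2}}{3}$ ($g{\left(Z \right)} = \frac{8}{3} + \frac{\left(Z^{2} + Z Z\right) + 2}{3} = \frac{8}{3} + \frac{\left(Z^{2} + Z^{2}\right) + 2}{3} = \frac{8}{3} + \frac{2 Z^{2} + 2}{3} = \frac{8}{3} + \frac{2 + 2 Z^{2}}{3} = \frac{8}{3} + \left(\frac{2}{3} + \frac{2 Z^{2}}{3}\right) = \frac{10}{3} + \frac{2 Z^{2}}{3}$)
$\left(47 + u{\left(g{\left(m{\left(4 \right)} \right)},z \right)}\right) \left(-61\right) = \left(47 + \left(\frac{10}{3} + \frac{2}{3 \cdot 4}\right)\right) \left(-61\right) = \left(47 + \left(\frac{10}{3} + \frac{2}{3} \cdot \frac{1}{4}\right)\right) \left(-61\right) = \left(47 + \left(\frac{10}{3} + \frac{1}{6}\right)\right) \left(-61\right) = \left(47 + \frac{7}{2}\right) \left(-61\right) = \frac{101}{2} \left(-61\right) = - \frac{6161}{2}$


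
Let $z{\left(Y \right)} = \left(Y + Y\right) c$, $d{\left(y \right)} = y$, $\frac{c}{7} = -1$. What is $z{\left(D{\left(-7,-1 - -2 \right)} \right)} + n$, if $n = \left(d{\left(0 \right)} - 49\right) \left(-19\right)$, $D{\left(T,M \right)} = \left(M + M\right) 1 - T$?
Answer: $805$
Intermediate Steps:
$c = -7$ ($c = 7 \left(-1\right) = -7$)
$D{\left(T,M \right)} = - T + 2 M$ ($D{\left(T,M \right)} = 2 M 1 - T = 2 M - T = - T + 2 M$)
$z{\left(Y \right)} = - 14 Y$ ($z{\left(Y \right)} = \left(Y + Y\right) \left(-7\right) = 2 Y \left(-7\right) = - 14 Y$)
$n = 931$ ($n = \left(0 - 49\right) \left(-19\right) = \left(-49\right) \left(-19\right) = 931$)
$z{\left(D{\left(-7,-1 - -2 \right)} \right)} + n = - 14 \left(\left(-1\right) \left(-7\right) + 2 \left(-1 - -2\right)\right) + 931 = - 14 \left(7 + 2 \left(-1 + 2\right)\right) + 931 = - 14 \left(7 + 2 \cdot 1\right) + 931 = - 14 \left(7 + 2\right) + 931 = \left(-14\right) 9 + 931 = -126 + 931 = 805$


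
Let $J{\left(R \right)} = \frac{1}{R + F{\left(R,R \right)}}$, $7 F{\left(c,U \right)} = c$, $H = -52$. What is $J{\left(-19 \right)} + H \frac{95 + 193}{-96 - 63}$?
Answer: $\frac{758413}{8056} \approx 94.143$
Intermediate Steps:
$F{\left(c,U \right)} = \frac{c}{7}$
$J{\left(R \right)} = \frac{7}{8 R}$ ($J{\left(R \right)} = \frac{1}{R + \frac{R}{7}} = \frac{1}{\frac{8}{7} R} = \frac{7}{8 R}$)
$J{\left(-19 \right)} + H \frac{95 + 193}{-96 - 63} = \frac{7}{8 \left(-19\right)} - 52 \frac{95 + 193}{-96 - 63} = \frac{7}{8} \left(- \frac{1}{19}\right) - 52 \frac{288}{-159} = - \frac{7}{152} - 52 \cdot 288 \left(- \frac{1}{159}\right) = - \frac{7}{152} - - \frac{4992}{53} = - \frac{7}{152} + \frac{4992}{53} = \frac{758413}{8056}$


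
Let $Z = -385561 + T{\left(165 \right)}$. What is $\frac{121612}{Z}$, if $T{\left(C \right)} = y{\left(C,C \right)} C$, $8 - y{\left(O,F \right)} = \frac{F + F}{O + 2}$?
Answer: $- \frac{20309204}{64222697} \approx -0.31623$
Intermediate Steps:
$y{\left(O,F \right)} = 8 - \frac{2 F}{2 + O}$ ($y{\left(O,F \right)} = 8 - \frac{F + F}{O + 2} = 8 - \frac{2 F}{2 + O}$)
$T{\left(C \right)} = \frac{2 C \left(8 + 3 C\right)}{2 + C}$ ($T{\left(C \right)} = \frac{2 \left(8 - C + 4 C\right)}{2 + C} C = \frac{2 \left(8 + 3 C\right)}{2 + C} C = \frac{2 C \left(8 + 3 C\right)}{2 + C}$)
$Z = - \frac{64222697}{167}$ ($Z = -385561 + 2 \cdot 165 \frac{1}{2 + 165} \left(8 + 3 \cdot 165\right) = -385561 + 2 \cdot 165 \cdot \frac{1}{167} \left(8 + 495\right) = -385561 + 2 \cdot 165 \cdot \frac{1}{167} \cdot 503 = -385561 + \frac{165990}{167} = - \frac{64222697}{167} \approx -3.8457 \cdot 10^{5}$)
$\frac{121612}{Z} = \frac{121612}{- \frac{64222697}{167}} = 121612 \left(- \frac{167}{64222697}\right) = - \frac{20309204}{64222697}$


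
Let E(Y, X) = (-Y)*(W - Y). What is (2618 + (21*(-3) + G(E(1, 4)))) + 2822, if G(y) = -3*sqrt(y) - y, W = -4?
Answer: 5372 - 3*sqrt(5) ≈ 5365.3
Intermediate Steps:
E(Y, X) = -Y*(-4 - Y) (E(Y, X) = (-Y)*(-4 - Y) = -Y*(-4 - Y))
G(y) = -y - 3*sqrt(y)
(2618 + (21*(-3) + G(E(1, 4)))) + 2822 = (2618 + (21*(-3) + (-(4 + 1) - 3*sqrt(4 + 1)))) + 2822 = (2618 + (-63 + (-5 - 3*sqrt(5)))) + 2822 = (2618 + (-68 - 3*sqrt(5))) + 2822 = (2550 - 3*sqrt(5)) + 2822 = 5372 - 3*sqrt(5)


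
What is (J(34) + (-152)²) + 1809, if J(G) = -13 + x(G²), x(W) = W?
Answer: 26056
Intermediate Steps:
J(G) = -13 + G²
(J(34) + (-152)²) + 1809 = ((-13 + 34²) + (-152)²) + 1809 = ((-13 + 1156) + 23104) + 1809 = (1143 + 23104) + 1809 = 24247 + 1809 = 26056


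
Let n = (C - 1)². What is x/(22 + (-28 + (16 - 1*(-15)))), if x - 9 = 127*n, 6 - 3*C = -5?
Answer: 8209/225 ≈ 36.484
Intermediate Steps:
C = 11/3 (C = 2 - ⅓*(-5) = 2 + 5/3 = 11/3 ≈ 3.6667)
n = 64/9 (n = (11/3 - 1)² = (8/3)² = 64/9 ≈ 7.1111)
x = 8209/9 (x = 9 + 127*(64/9) = 9 + 8128/9 = 8209/9 ≈ 912.11)
x/(22 + (-28 + (16 - 1*(-15)))) = 8209/(9*(22 + (-28 + (16 - 1*(-15))))) = 8209/(9*(22 + (-28 + (16 + 15)))) = 8209/(9*(22 + (-28 + 31))) = 8209/(9*(22 + 3)) = (8209/9)/25 = (8209/9)*(1/25) = 8209/225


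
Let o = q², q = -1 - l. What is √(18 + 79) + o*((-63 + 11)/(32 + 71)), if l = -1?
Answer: √97 ≈ 9.8489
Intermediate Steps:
q = 0 (q = -1 - 1*(-1) = -1 + 1 = 0)
o = 0 (o = 0² = 0)
√(18 + 79) + o*((-63 + 11)/(32 + 71)) = √(18 + 79) + 0*((-63 + 11)/(32 + 71)) = √97 + 0*(-52/103) = √97 + 0 = √97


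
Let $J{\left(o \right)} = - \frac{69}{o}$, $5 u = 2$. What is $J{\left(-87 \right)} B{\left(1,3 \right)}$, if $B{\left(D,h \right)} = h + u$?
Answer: $\frac{391}{145} \approx 2.6966$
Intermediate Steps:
$u = \frac{2}{5}$ ($u = \frac{1}{5} \cdot 2 = \frac{2}{5} \approx 0.4$)
$B{\left(D,h \right)} = \frac{2}{5} + h$ ($B{\left(D,h \right)} = h + \frac{2}{5} = \frac{2}{5} + h$)
$J{\left(-87 \right)} B{\left(1,3 \right)} = - \frac{69}{-87} \left(\frac{2}{5} + 3\right) = \left(-69\right) \left(- \frac{1}{87}\right) \frac{17}{5} = \frac{23}{29} \cdot \frac{17}{5} = \frac{391}{145}$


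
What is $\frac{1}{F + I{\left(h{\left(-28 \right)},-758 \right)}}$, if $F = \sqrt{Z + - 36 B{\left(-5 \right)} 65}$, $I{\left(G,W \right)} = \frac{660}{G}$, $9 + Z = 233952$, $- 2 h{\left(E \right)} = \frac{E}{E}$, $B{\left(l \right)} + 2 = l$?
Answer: $- \frac{440}{497359} - \frac{\sqrt{250323}}{1492077} \approx -0.00122$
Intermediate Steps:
$B{\left(l \right)} = -2 + l$
$h{\left(E \right)} = - \frac{1}{2}$ ($h{\left(E \right)} = - \frac{E \frac{1}{E}}{2} = \left(- \frac{1}{2}\right) 1 = - \frac{1}{2}$)
$Z = 233943$ ($Z = -9 + 233952 = 233943$)
$F = \sqrt{250323}$ ($F = \sqrt{233943 + - 36 \left(-2 - 5\right) 65} = \sqrt{233943 + \left(-36\right) \left(-7\right) 65} = \sqrt{233943 + 252 \cdot 65} = \sqrt{233943 + 16380} = \sqrt{250323} \approx 500.32$)
$\frac{1}{F + I{\left(h{\left(-28 \right)},-758 \right)}} = \frac{1}{\sqrt{250323} + \frac{660}{- \frac{1}{2}}} = \frac{1}{\sqrt{250323} + 660 \left(-2\right)} = \frac{1}{\sqrt{250323} - 1320} = \frac{1}{-1320 + \sqrt{250323}}$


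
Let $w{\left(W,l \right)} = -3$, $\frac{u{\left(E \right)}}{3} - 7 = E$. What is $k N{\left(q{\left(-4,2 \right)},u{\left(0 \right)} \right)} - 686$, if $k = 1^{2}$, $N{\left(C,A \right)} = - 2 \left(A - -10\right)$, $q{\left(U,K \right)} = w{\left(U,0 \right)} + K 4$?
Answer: $-748$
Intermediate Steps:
$u{\left(E \right)} = 21 + 3 E$
$q{\left(U,K \right)} = -3 + 4 K$ ($q{\left(U,K \right)} = -3 + K 4 = -3 + 4 K$)
$N{\left(C,A \right)} = -20 - 2 A$ ($N{\left(C,A \right)} = - 2 \left(A + 10\right) = - 2 \left(10 + A\right) = -20 - 2 A$)
$k = 1$
$k N{\left(q{\left(-4,2 \right)},u{\left(0 \right)} \right)} - 686 = 1 \left(-20 - 2 \left(21 + 3 \cdot 0\right)\right) - 686 = 1 \left(-20 - 2 \left(21 + 0\right)\right) - 686 = 1 \left(-20 - 42\right) - 686 = 1 \left(-62\right) - 686 = -62 - 686 = -748$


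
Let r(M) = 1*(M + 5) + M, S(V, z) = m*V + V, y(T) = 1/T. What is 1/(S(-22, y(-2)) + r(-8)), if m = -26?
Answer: 1/539 ≈ 0.0018553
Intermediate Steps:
S(V, z) = -25*V (S(V, z) = -26*V + V = -25*V)
r(M) = 5 + 2*M (r(M) = 1*(5 + M) + M = (5 + M) + M = 5 + 2*M)
1/(S(-22, y(-2)) + r(-8)) = 1/(-25*(-22) + (5 + 2*(-8))) = 1/(550 + (5 - 16)) = 1/(550 - 11) = 1/539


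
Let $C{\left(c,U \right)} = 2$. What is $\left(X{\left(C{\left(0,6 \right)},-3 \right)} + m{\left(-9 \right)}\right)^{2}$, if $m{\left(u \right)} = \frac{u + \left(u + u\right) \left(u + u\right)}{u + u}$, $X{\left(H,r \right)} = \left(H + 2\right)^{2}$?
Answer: $\frac{9}{4} \approx 2.25$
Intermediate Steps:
$X{\left(H,r \right)} = \left(2 + H\right)^{2}$
$m{\left(u \right)} = \frac{u + 4 u^{2}}{2 u}$ ($m{\left(u \right)} = \frac{u + 2 u 2 u}{2 u} = \left(u + 4 u^{2}\right) \frac{1}{2 u} = \frac{u + 4 u^{2}}{2 u}$)
$\left(X{\left(C{\left(0,6 \right)},-3 \right)} + m{\left(-9 \right)}\right)^{2} = \left(\left(2 + 2\right)^{2} + \left(\frac{1}{2} + 2 \left(-9\right)\right)\right)^{2} = \left(4^{2} + \left(\frac{1}{2} - 18\right)\right)^{2} = \left(16 - \frac{35}{2}\right)^{2} = \left(- \frac{3}{2}\right)^{2} = \frac{9}{4}$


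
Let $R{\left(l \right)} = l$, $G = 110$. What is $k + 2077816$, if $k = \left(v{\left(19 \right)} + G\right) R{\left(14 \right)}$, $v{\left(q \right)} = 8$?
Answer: $2079468$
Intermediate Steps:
$k = 1652$ ($k = \left(8 + 110\right) 14 = 118 \cdot 14 = 1652$)
$k + 2077816 = 1652 + 2077816 = 2079468$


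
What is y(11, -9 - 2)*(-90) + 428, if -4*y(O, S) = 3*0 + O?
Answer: 1351/2 ≈ 675.50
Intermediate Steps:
y(O, S) = -O/4 (y(O, S) = -(3*0 + O)/4 = -(0 + O)/4 = -O/4)
y(11, -9 - 2)*(-90) + 428 = -1/4*11*(-90) + 428 = -11/4*(-90) + 428 = 495/2 + 428 = 1351/2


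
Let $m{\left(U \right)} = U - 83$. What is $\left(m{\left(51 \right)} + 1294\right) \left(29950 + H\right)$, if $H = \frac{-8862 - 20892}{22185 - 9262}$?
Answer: $\frac{488411789152}{12923} \approx 3.7794 \cdot 10^{7}$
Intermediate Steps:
$m{\left(U \right)} = -83 + U$
$H = - \frac{29754}{12923} \approx -2.3024$
$\left(m{\left(51 \right)} + 1294\right) \left(29950 + H\right) = \left(\left(-83 + 51\right) + 1294\right) \left(29950 - \frac{29754}{12923}\right) = \left(-32 + 1294\right) \frac{387014096}{12923} = 1262 \cdot \frac{387014096}{12923} = \frac{488411789152}{12923}$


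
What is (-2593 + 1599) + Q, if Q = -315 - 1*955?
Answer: -2264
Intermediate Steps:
Q = -1270 (Q = -315 - 955 = -1270)
(-2593 + 1599) + Q = (-2593 + 1599) - 1270 = -994 - 1270 = -2264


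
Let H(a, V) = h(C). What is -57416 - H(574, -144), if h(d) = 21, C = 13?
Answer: -57437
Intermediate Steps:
H(a, V) = 21
-57416 - H(574, -144) = -57416 - 1*21 = -57416 - 21 = -57437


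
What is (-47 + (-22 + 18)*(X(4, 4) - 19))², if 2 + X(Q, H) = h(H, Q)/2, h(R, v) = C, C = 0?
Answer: 1369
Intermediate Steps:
h(R, v) = 0
X(Q, H) = -2 (X(Q, H) = -2 + 0/2 = -2 + 0*(½) = -2 + 0 = -2)
(-47 + (-22 + 18)*(X(4, 4) - 19))² = (-47 + (-22 + 18)*(-2 - 19))² = (-47 - 4*(-21))² = (-47 + 84)² = 37² = 1369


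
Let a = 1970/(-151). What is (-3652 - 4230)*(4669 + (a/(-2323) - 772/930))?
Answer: -6001540156083514/163109445 ≈ -3.6795e+7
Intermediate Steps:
a = -1970/151 (a = 1970*(-1/151) = -1970/151 ≈ -13.046)
(-3652 - 4230)*(4669 + (a/(-2323) - 772/930)) = (-3652 - 4230)*(4669 + (-1970/151/(-2323) - 772/930)) = -7882*(4669 + (-1970/151*(-1/2323) - 772*1/930)) = -7882*(4669 + (1970/350773 - 386/465)) = -7882*(4669 - 134482328/163109445) = -7882*761423516377/163109445 = -6001540156083514/163109445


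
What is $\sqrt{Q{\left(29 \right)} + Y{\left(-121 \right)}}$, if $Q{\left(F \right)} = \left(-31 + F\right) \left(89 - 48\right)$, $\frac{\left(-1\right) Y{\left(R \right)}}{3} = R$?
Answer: $\sqrt{281} \approx 16.763$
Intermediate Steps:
$Y{\left(R \right)} = - 3 R$
$Q{\left(F \right)} = -1271 + 41 F$ ($Q{\left(F \right)} = \left(-31 + F\right) 41 = -1271 + 41 F$)
$\sqrt{Q{\left(29 \right)} + Y{\left(-121 \right)}} = \sqrt{\left(-1271 + 41 \cdot 29\right) - -363} = \sqrt{\left(-1271 + 1189\right) + 363} = \sqrt{-82 + 363} = \sqrt{281}$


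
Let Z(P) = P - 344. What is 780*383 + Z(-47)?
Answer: 298349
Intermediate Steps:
Z(P) = -344 + P
780*383 + Z(-47) = 780*383 + (-344 - 47) = 298740 - 391 = 298349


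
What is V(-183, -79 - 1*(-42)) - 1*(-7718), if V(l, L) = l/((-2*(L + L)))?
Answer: 1142081/148 ≈ 7716.8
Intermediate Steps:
V(l, L) = -l/(4*L) (V(l, L) = l/((-4*L)) = l*(-1/(4*L)) = -l/(4*L))
V(-183, -79 - 1*(-42)) - 1*(-7718) = -¼*(-183)/(-79 - 1*(-42)) - 1*(-7718) = -¼*(-183)/(-79 + 42) + 7718 = -¼*(-183)/(-37) + 7718 = -¼*(-183)*(-1/37) + 7718 = -183/148 + 7718 = 1142081/148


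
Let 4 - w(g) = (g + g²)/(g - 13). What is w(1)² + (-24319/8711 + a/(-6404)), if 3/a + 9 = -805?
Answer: 5954242950871/408682697544 ≈ 14.569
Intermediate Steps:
a = -3/814 (a = 3/(-9 - 805) = 3/(-814) = 3*(-1/814) = -3/814 ≈ -0.0036855)
w(g) = 4 - (g + g²)/(-13 + g) (w(g) = 4 - (g + g²)/(g - 13) = 4 - (g + g²)/(-13 + g))
w(1)² + (-24319/8711 + a/(-6404)) = ((-52 - 1*1² + 3*1)/(-13 + 1))² + (-24319/8711 - 3/814/(-6404)) = ((-52 - 1*1 + 3)/(-12))² + (-24319*1/8711 - 3/814*(-1/6404)) = (-(-52 - 1 + 3)/12)² + (-24319/8711 + 3/5212856) = (-1/12*(-50))² - 126771418931/45409188616 = (25/6)² - 126771418931/45409188616 = 625/36 - 126771418931/45409188616 = 5954242950871/408682697544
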